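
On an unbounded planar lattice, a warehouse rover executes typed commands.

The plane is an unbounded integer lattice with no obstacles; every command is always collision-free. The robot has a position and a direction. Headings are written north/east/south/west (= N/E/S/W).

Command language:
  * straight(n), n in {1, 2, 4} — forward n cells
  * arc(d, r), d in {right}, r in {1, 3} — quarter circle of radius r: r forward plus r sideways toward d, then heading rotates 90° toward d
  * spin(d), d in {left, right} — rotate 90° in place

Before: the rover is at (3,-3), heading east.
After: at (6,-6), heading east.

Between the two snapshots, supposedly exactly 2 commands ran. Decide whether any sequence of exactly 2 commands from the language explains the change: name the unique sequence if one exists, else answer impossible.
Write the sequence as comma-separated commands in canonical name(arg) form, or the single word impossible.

key: running spin(left) before arc(right, 3) would end elsewhere — order is forced
begin: at (3,-3), heading east
step 1 (arc(right, 3)): at (6,-6), heading south
step 2 (spin(left)): at (6,-6), heading east
uniquely the one of 49 2-step routes that fits.

arc(right, 3), spin(left)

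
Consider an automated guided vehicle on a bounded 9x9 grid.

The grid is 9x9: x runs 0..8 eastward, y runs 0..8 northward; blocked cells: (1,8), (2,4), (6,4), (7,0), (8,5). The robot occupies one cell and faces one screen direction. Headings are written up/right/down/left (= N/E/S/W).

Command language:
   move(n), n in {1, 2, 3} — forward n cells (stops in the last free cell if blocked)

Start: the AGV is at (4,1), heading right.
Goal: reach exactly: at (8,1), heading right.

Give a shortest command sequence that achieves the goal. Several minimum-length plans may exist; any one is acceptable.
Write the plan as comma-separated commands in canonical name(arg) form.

t0: at (4,1), heading right
step 1 (move(3)): at (7,1), heading right
step 2 (move(3)): at (8,1), heading right
shorter routes all fall short; 2 is best.

move(3), move(3)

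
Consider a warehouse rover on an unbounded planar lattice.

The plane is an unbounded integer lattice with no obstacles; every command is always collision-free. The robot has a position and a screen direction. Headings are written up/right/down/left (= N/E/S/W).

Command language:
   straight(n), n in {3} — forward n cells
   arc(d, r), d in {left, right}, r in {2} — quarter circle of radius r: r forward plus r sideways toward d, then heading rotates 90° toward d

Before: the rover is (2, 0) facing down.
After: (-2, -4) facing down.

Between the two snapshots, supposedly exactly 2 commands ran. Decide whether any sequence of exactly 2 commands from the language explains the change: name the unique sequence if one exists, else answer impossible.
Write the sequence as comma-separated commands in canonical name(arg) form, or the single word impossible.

key: running arc(left, 2) before arc(right, 2) would end elsewhere — order is forced
start: (2, 0) facing down
1. arc(right, 2) → (0, -2) facing left
2. arc(left, 2) → (-2, -4) facing down
no other 2-command option fits: unique.

arc(right, 2), arc(left, 2)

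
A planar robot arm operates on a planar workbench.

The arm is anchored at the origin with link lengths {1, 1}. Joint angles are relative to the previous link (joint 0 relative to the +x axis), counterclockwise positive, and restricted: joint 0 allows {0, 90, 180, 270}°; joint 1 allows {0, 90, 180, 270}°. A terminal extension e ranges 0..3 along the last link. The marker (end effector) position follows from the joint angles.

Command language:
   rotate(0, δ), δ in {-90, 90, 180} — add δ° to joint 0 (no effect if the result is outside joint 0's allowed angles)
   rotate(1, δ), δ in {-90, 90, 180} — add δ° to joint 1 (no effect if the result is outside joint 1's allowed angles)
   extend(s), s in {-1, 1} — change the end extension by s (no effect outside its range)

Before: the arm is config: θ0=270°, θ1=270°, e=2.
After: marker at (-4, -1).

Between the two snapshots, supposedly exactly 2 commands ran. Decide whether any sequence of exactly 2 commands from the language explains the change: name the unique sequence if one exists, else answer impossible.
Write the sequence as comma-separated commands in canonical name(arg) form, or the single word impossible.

extend(1), extend(1)

begin: config: θ0=270°, θ1=270°, e=2
1. extend(1) → config: θ0=270°, θ1=270°, e=3
2. extend(1) → config: θ0=270°, θ1=270°, e=3
uniquely the one of 64 2-step routes that fits.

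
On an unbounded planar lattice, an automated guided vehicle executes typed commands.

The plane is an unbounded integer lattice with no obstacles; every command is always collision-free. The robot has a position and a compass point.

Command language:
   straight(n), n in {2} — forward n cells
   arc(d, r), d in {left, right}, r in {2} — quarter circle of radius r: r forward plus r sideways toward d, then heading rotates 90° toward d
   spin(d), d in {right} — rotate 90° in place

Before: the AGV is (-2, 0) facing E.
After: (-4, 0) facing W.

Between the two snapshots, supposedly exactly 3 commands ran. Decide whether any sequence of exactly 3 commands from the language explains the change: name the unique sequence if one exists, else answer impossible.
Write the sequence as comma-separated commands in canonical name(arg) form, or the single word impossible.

spin(right), spin(right), straight(2)

key: order matters: swapping spin(right) and straight(2) lands elsewhere
initial: (-2, 0) facing E
step 1 (spin(right)): (-2, 0) facing S
step 2 (spin(right)): (-2, 0) facing W
step 3 (straight(2)): (-4, 0) facing W
uniquely the one of 64 3-step routes that fits.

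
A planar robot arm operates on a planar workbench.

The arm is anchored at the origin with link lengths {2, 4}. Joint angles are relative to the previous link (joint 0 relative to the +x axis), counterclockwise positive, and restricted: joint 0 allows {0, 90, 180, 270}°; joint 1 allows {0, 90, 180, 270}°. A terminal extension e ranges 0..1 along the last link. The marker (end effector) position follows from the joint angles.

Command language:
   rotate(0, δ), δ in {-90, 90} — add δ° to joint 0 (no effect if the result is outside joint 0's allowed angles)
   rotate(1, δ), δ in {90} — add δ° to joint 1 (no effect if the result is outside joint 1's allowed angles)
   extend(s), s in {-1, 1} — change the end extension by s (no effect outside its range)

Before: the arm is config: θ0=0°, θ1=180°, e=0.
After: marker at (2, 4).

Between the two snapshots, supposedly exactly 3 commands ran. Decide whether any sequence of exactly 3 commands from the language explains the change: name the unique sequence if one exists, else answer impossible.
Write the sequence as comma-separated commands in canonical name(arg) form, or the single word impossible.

from: config: θ0=0°, θ1=180°, e=0
step 1 (rotate(1, 90)): config: θ0=0°, θ1=270°, e=0
step 2 (rotate(1, 90)): config: θ0=0°, θ1=0°, e=0
step 3 (rotate(1, 90)): config: θ0=0°, θ1=90°, e=0
uniquely the one of 125 3-step routes that fits.

rotate(1, 90), rotate(1, 90), rotate(1, 90)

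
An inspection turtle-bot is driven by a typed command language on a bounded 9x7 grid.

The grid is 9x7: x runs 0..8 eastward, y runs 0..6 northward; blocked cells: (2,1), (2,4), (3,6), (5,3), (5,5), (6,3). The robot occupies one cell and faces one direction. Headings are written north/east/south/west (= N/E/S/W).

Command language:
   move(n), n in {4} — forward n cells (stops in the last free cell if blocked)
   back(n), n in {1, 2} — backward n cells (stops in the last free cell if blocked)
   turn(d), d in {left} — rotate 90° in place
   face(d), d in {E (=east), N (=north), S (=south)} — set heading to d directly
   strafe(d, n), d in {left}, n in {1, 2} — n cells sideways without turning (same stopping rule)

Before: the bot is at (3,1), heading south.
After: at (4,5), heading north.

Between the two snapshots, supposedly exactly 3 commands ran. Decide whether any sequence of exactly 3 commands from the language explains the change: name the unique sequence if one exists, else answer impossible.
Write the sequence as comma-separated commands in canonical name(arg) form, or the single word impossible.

key: order matters: swapping strafe(left, 1) and move(4) lands elsewhere
from: at (3,1), heading south
1. strafe(left, 1) → at (4,1), heading south
2. face(N) → at (4,1), heading north
3. move(4) → at (4,5), heading north
all 729 alternatives checked — unique.

strafe(left, 1), face(N), move(4)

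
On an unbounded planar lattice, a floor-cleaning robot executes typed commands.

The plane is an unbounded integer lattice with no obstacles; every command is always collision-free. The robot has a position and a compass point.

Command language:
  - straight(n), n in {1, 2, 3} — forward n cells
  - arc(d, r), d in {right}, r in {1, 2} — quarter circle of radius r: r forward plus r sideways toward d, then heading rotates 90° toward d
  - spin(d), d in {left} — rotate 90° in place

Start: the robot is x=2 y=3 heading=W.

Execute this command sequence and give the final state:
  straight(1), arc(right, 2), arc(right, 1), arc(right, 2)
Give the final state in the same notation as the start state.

from: x=2 y=3 heading=W
step 1 (straight(1)): x=1 y=3 heading=W
step 2 (arc(right, 2)): x=-1 y=5 heading=N
step 3 (arc(right, 1)): x=0 y=6 heading=E
step 4 (arc(right, 2)): x=2 y=4 heading=S

x=2 y=4 heading=S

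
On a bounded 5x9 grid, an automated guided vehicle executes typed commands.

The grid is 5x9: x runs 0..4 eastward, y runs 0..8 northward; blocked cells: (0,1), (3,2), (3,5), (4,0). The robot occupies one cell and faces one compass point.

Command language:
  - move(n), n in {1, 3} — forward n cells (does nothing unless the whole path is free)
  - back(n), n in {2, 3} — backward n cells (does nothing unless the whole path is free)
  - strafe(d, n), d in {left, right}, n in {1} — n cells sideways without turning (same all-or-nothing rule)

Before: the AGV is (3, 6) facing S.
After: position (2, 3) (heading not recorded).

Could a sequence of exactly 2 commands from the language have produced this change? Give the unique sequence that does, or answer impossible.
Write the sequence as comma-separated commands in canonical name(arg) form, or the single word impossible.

strafe(right, 1), move(3)

key: order matters: swapping strafe(right, 1) and move(3) lands elsewhere
from: (3, 6) facing S
[1] after strafe(right, 1): (2, 6) facing S
[2] after move(3): (2, 3) facing S
all 36 alternatives checked — unique.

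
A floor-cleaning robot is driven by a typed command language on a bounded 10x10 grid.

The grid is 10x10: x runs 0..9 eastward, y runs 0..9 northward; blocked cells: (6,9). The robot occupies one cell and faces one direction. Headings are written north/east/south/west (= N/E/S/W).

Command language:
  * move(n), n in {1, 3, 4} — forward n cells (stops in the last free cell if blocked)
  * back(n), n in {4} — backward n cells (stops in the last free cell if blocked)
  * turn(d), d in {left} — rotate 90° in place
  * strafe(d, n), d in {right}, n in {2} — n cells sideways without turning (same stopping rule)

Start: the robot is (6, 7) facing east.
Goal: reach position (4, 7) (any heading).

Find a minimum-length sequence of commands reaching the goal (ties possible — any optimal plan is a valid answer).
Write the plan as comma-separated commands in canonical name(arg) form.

back(4), back(4), move(4)

initial: (6, 7) facing east
t=1 back(4) ⇒ (2, 7) facing east
t=2 back(4) ⇒ (0, 7) facing east
t=3 move(4) ⇒ (4, 7) facing east
nothing shorter than 3 reaches the goal.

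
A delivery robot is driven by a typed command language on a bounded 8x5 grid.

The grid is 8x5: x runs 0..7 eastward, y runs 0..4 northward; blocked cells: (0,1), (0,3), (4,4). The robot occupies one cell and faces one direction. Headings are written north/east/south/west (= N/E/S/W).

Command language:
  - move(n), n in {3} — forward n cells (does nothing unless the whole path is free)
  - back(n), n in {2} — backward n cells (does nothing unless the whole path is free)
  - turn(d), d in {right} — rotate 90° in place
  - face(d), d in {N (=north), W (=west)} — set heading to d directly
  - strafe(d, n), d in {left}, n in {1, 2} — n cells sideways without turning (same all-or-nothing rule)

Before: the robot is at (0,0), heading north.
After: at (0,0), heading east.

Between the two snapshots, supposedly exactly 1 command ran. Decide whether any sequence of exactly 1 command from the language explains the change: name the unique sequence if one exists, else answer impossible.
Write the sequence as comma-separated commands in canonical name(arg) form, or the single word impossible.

turn(right)

key: (0,0) unchanged — the single command moves nothing
begin: at (0,0), heading north
t=1 turn(right) ⇒ at (0,0), heading east
all 7 alternatives checked — unique.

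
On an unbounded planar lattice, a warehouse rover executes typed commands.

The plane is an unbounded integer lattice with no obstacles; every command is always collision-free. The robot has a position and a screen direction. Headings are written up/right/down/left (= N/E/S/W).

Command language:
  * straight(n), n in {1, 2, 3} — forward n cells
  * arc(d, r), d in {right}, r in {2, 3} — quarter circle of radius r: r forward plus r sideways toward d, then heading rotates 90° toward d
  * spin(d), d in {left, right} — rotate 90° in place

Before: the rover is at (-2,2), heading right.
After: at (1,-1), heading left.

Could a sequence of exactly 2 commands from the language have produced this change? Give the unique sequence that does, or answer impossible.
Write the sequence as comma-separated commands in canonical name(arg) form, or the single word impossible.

key: cell and facing (now W) both changed — the 2 commands mix motion and turning
initial: at (-2,2), heading right
step 1 (arc(right, 3)): at (1,-1), heading down
step 2 (spin(right)): at (1,-1), heading left
all 49 alternatives checked — unique.

arc(right, 3), spin(right)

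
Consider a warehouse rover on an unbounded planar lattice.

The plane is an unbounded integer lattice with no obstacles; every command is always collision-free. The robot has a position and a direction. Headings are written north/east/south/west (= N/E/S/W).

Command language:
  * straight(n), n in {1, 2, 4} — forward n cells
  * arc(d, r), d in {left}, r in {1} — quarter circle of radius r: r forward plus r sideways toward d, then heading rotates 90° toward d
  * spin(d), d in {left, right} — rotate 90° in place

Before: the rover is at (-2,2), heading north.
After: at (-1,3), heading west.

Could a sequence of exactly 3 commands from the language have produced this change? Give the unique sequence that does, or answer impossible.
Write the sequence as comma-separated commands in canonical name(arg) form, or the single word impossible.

key: position moved to (-1,3) AND the heading swung to W — translation plus rotation needed
t0: at (-2,2), heading north
t=1 spin(right) ⇒ at (-2,2), heading east
t=2 arc(left, 1) ⇒ at (-1,3), heading north
t=3 spin(left) ⇒ at (-1,3), heading west
no other 3-command option fits: unique.

spin(right), arc(left, 1), spin(left)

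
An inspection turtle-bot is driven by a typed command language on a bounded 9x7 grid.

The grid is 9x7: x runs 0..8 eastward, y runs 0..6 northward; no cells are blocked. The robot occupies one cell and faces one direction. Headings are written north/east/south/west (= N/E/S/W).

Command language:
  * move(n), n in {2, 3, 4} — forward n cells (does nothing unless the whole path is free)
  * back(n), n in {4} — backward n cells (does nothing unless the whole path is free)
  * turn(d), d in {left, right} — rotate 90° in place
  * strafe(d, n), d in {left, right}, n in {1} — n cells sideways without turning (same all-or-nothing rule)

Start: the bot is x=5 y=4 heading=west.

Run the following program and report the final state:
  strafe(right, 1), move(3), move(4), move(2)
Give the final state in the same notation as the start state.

from: x=5 y=4 heading=west
step 1 (strafe(right, 1)): x=5 y=5 heading=west
step 2 (move(3)): x=2 y=5 heading=west
step 3 (move(4)): x=2 y=5 heading=west
step 4 (move(2)): x=0 y=5 heading=west

x=0 y=5 heading=west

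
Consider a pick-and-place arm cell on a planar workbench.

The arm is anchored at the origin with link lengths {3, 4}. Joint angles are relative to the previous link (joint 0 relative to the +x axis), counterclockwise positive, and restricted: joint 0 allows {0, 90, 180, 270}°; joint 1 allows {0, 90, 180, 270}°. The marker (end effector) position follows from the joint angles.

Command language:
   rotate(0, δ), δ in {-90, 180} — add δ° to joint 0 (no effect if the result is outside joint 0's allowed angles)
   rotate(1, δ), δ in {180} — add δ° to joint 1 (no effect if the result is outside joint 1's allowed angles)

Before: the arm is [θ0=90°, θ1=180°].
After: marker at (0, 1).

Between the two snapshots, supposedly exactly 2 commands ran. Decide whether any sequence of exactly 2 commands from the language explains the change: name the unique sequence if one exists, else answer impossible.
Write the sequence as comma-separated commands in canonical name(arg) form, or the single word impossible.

rotate(0, -90), rotate(0, -90)

start: [θ0=90°, θ1=180°]
1. rotate(0, -90) → [θ0=0°, θ1=180°]
2. rotate(0, -90) → [θ0=270°, θ1=180°]
all 9 alternatives checked — unique.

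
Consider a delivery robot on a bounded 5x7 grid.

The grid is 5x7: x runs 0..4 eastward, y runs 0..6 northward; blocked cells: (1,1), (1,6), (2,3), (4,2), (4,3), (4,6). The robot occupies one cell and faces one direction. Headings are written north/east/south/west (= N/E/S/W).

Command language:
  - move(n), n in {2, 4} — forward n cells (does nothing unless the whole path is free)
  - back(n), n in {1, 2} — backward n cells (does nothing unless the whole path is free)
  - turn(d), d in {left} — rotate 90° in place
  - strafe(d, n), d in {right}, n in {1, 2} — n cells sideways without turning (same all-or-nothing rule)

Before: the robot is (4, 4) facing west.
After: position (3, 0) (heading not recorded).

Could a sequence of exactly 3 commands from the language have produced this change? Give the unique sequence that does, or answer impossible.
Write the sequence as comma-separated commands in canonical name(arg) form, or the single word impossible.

turn(left), strafe(right, 1), move(4)

key: order matters: swapping turn(left) and move(4) lands elsewhere
initial: (4, 4) facing west
t=1 turn(left) ⇒ (4, 4) facing south
t=2 strafe(right, 1) ⇒ (3, 4) facing south
t=3 move(4) ⇒ (3, 0) facing south
all 343 alternatives checked — unique.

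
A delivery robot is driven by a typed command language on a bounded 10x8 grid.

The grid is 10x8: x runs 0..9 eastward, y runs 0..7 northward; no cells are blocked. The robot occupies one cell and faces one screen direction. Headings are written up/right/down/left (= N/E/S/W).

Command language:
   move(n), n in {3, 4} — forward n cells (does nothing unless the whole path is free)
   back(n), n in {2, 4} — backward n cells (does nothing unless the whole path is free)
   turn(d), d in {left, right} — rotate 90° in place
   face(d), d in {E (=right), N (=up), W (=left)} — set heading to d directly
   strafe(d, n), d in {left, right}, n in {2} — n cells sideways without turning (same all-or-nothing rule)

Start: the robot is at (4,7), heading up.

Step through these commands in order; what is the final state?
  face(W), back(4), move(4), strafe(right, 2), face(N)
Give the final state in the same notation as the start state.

at (4,7), heading up

begin: at (4,7), heading up
t=1 face(W) ⇒ at (4,7), heading left
t=2 back(4) ⇒ at (8,7), heading left
t=3 move(4) ⇒ at (4,7), heading left
t=4 strafe(right, 2) ⇒ at (4,7), heading left
t=5 face(N) ⇒ at (4,7), heading up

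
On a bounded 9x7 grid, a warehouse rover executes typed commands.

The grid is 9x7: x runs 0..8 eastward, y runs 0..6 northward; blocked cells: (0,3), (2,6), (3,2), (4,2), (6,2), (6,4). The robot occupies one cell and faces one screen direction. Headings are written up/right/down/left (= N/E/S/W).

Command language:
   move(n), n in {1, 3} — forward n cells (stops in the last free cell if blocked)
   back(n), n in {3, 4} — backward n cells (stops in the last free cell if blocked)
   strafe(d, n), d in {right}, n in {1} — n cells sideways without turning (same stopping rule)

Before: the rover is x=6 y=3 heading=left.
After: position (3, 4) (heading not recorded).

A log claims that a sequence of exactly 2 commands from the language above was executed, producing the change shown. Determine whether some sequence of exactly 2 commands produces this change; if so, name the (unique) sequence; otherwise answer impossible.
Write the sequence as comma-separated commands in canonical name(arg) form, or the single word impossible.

key: running strafe(right, 1) before move(3) would end elsewhere — order is forced
begin: x=6 y=3 heading=left
t=1 move(3) ⇒ x=3 y=3 heading=left
t=2 strafe(right, 1) ⇒ x=3 y=4 heading=left
no rival 2-sequence matches.

move(3), strafe(right, 1)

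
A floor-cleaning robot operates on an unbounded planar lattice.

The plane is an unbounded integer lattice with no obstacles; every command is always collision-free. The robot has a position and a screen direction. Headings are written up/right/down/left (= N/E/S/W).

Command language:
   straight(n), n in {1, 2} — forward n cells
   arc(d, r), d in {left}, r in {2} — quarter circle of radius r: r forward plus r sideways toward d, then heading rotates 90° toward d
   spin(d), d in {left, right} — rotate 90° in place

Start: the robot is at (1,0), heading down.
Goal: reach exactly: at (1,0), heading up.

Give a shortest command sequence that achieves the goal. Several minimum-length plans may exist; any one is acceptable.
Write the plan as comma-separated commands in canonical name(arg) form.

spin(right), spin(right)

begin: at (1,0), heading down
step 1 (spin(right)): at (1,0), heading left
step 2 (spin(right)): at (1,0), heading up
no 1-step plan works, so 2 is optimal.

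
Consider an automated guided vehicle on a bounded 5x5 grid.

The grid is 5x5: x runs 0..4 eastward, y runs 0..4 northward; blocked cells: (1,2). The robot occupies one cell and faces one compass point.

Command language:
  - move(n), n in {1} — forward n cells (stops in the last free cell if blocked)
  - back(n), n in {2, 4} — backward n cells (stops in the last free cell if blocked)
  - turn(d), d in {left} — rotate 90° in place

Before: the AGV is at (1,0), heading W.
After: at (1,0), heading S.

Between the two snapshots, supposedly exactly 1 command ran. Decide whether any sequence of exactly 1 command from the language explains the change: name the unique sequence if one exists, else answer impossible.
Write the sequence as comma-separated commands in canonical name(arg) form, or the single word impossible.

key: (1,0) unchanged — the single command moves nothing
begin: at (1,0), heading W
step 1 (turn(left)): at (1,0), heading S
no other 1-command option fits: unique.

turn(left)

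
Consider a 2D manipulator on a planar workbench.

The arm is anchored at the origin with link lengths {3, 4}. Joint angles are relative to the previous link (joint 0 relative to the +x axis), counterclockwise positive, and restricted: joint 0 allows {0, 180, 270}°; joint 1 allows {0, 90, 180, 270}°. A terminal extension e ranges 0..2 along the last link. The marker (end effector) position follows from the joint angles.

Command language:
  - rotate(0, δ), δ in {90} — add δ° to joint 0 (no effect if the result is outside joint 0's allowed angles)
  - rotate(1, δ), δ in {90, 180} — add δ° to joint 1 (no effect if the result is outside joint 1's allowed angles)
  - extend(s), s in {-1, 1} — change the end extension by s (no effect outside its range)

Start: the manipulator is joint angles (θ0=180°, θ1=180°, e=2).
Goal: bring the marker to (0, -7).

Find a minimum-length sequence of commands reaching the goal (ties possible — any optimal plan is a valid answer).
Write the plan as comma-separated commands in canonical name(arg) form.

rotate(0, 90), rotate(1, 180), extend(-1), extend(-1)

start: joint angles (θ0=180°, θ1=180°, e=2)
[1] after rotate(0, 90): joint angles (θ0=270°, θ1=180°, e=2)
[2] after rotate(1, 180): joint angles (θ0=270°, θ1=0°, e=2)
[3] after extend(-1): joint angles (θ0=270°, θ1=0°, e=1)
[4] after extend(-1): joint angles (θ0=270°, θ1=0°, e=0)
shorter routes all fall short; 4 is best.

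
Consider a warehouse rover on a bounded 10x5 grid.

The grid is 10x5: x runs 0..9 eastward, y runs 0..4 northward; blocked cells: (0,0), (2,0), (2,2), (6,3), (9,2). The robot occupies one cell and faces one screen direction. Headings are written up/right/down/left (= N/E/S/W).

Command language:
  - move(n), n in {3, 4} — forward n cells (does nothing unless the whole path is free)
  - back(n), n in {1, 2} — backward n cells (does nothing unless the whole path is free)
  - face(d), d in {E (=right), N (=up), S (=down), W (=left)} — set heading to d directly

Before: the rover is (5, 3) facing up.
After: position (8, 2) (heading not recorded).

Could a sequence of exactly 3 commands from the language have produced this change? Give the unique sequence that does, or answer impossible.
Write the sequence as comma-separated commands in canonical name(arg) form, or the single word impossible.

key: running move(3) before back(1) would end elsewhere — order is forced
start: (5, 3) facing up
step 1 (back(1)): (5, 2) facing up
step 2 (face(E)): (5, 2) facing right
step 3 (move(3)): (8, 2) facing right
all 512 alternatives checked — unique.

back(1), face(E), move(3)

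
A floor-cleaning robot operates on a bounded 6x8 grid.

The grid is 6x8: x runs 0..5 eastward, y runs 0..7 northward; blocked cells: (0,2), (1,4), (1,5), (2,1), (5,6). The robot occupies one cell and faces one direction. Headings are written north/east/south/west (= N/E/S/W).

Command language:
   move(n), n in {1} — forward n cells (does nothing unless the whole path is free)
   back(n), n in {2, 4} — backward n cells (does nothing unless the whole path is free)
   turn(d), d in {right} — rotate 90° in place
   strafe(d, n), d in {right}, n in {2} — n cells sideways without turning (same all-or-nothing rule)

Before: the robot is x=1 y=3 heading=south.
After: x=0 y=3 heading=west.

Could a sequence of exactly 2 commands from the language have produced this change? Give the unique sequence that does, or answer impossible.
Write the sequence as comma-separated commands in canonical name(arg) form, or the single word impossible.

turn(right), move(1)

key: cell and facing (now W) both changed — the 2 commands mix motion and turning
start: x=1 y=3 heading=south
t=1 turn(right) ⇒ x=1 y=3 heading=west
t=2 move(1) ⇒ x=0 y=3 heading=west
all 25 alternatives checked — unique.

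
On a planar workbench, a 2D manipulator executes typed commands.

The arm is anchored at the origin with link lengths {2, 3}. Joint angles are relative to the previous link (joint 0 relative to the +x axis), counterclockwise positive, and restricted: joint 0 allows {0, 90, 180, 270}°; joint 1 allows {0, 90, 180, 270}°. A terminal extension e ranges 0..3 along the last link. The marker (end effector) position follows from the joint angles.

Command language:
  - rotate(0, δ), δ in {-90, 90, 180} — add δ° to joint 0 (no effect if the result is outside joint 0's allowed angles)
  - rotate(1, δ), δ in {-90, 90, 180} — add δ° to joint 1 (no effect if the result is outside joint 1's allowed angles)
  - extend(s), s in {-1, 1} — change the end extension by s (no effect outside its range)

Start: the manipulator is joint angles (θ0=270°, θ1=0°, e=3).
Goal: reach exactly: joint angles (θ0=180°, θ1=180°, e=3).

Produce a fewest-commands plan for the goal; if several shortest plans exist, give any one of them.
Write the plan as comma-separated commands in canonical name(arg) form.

initial: joint angles (θ0=270°, θ1=0°, e=3)
step 1 (rotate(0, -90)): joint angles (θ0=180°, θ1=0°, e=3)
step 2 (rotate(1, 180)): joint angles (θ0=180°, θ1=180°, e=3)
no 1-step plan works, so 2 is optimal.

rotate(0, -90), rotate(1, 180)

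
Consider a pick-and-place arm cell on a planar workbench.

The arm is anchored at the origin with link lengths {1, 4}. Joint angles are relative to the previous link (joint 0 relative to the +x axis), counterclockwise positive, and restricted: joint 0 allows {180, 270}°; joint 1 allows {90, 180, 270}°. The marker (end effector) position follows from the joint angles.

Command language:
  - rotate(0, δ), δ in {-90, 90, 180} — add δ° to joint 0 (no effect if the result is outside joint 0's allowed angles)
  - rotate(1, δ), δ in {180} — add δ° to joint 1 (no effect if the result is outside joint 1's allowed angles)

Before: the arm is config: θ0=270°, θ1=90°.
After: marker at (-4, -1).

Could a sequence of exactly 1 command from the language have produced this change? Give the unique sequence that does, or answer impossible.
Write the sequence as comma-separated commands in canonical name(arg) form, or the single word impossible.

begin: config: θ0=270°, θ1=90°
t=1 rotate(1, 180) ⇒ config: θ0=270°, θ1=270°
all 4 alternatives checked — unique.

rotate(1, 180)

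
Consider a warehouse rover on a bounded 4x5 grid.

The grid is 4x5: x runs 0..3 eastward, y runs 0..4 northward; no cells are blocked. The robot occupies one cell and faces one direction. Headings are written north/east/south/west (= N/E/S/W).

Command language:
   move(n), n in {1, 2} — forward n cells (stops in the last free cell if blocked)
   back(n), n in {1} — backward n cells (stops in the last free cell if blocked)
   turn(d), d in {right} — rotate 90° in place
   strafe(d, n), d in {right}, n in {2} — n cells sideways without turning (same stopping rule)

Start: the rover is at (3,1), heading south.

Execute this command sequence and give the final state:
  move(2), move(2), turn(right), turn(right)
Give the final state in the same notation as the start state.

at (3,0), heading north

start: at (3,1), heading south
t=1 move(2) ⇒ at (3,0), heading south
t=2 move(2) ⇒ at (3,0), heading south
t=3 turn(right) ⇒ at (3,0), heading west
t=4 turn(right) ⇒ at (3,0), heading north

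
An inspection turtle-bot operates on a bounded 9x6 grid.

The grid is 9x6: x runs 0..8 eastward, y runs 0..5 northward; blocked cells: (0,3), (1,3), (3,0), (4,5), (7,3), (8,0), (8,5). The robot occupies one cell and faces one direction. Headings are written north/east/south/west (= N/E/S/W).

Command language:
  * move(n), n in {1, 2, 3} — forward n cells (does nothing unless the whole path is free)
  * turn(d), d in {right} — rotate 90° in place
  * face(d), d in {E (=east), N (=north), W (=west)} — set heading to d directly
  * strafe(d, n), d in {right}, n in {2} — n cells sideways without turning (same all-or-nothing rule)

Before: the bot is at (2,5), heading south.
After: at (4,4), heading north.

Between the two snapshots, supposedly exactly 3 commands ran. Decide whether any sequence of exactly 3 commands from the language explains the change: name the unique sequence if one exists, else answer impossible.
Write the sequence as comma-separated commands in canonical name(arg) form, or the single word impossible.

key: cell and facing (now N) both changed — the 3 commands mix motion and turning
initial: at (2,5), heading south
t=1 move(1) ⇒ at (2,4), heading south
t=2 face(N) ⇒ at (2,4), heading north
t=3 strafe(right, 2) ⇒ at (4,4), heading north
no other 3-command option fits: unique.

move(1), face(N), strafe(right, 2)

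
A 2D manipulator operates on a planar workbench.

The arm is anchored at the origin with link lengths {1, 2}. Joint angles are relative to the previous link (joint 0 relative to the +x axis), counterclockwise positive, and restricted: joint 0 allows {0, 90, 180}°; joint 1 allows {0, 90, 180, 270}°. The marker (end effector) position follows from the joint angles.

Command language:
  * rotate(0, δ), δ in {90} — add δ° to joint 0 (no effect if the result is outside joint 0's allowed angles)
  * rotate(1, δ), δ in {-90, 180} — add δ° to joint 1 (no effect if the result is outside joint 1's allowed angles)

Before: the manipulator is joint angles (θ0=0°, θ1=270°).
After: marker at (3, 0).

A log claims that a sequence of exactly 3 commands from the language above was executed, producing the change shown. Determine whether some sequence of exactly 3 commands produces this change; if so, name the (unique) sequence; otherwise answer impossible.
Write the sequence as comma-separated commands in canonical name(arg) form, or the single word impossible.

start: joint angles (θ0=0°, θ1=270°)
t=1 rotate(1, -90) ⇒ joint angles (θ0=0°, θ1=180°)
t=2 rotate(1, -90) ⇒ joint angles (θ0=0°, θ1=90°)
t=3 rotate(1, -90) ⇒ joint angles (θ0=0°, θ1=0°)
uniquely the one of 27 3-step routes that fits.

rotate(1, -90), rotate(1, -90), rotate(1, -90)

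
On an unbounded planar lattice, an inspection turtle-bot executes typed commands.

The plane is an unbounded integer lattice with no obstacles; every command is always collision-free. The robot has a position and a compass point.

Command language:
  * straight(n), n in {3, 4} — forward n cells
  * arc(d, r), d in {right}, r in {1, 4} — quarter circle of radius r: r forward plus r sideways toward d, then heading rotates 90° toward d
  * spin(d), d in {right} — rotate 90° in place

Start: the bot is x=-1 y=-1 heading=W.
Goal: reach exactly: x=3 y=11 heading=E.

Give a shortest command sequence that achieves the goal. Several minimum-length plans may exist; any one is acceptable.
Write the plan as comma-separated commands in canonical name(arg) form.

arc(right, 4), straight(4), arc(right, 4), straight(4)

from: x=-1 y=-1 heading=W
t=1 arc(right, 4) ⇒ x=-5 y=3 heading=N
t=2 straight(4) ⇒ x=-5 y=7 heading=N
t=3 arc(right, 4) ⇒ x=-1 y=11 heading=E
t=4 straight(4) ⇒ x=3 y=11 heading=E
shorter routes all fall short; 4 is best.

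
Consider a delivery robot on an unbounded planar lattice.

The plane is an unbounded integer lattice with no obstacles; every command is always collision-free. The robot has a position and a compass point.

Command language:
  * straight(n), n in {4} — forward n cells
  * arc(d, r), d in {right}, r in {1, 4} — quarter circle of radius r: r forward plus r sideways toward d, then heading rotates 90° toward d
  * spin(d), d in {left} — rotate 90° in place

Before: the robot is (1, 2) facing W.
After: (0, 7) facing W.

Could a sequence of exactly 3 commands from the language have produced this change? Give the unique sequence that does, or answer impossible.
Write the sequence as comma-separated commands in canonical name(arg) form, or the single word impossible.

arc(right, 1), straight(4), spin(left)

key: heading stays W — rotations cancel among the 3 commands
t0: (1, 2) facing W
1. arc(right, 1) → (0, 3) facing N
2. straight(4) → (0, 7) facing N
3. spin(left) → (0, 7) facing W
uniquely the one of 64 3-step routes that fits.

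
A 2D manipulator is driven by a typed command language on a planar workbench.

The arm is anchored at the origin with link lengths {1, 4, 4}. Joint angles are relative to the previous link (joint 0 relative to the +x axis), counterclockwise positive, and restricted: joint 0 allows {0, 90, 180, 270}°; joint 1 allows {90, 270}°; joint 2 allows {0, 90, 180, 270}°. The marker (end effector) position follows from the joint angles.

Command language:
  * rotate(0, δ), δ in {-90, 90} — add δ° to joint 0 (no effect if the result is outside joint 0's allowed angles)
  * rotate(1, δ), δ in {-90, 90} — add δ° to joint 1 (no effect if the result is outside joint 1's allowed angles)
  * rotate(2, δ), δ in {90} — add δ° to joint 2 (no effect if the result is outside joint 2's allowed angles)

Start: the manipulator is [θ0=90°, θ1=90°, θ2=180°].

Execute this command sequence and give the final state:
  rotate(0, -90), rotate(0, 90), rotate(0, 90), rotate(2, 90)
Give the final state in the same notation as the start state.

begin: [θ0=90°, θ1=90°, θ2=180°]
1. rotate(0, -90) → [θ0=0°, θ1=90°, θ2=180°]
2. rotate(0, 90) → [θ0=90°, θ1=90°, θ2=180°]
3. rotate(0, 90) → [θ0=180°, θ1=90°, θ2=180°]
4. rotate(2, 90) → [θ0=180°, θ1=90°, θ2=270°]

[θ0=180°, θ1=90°, θ2=270°]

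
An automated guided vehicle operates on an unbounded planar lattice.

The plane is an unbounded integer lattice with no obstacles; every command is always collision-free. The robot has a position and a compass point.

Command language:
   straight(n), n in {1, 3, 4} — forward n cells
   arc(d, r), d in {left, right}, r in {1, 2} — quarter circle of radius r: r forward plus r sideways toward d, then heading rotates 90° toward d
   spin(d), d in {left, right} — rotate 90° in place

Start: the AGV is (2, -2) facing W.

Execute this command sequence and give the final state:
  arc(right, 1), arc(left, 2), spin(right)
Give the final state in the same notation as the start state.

initial: (2, -2) facing W
step 1 (arc(right, 1)): (1, -1) facing N
step 2 (arc(left, 2)): (-1, 1) facing W
step 3 (spin(right)): (-1, 1) facing N

(-1, 1) facing N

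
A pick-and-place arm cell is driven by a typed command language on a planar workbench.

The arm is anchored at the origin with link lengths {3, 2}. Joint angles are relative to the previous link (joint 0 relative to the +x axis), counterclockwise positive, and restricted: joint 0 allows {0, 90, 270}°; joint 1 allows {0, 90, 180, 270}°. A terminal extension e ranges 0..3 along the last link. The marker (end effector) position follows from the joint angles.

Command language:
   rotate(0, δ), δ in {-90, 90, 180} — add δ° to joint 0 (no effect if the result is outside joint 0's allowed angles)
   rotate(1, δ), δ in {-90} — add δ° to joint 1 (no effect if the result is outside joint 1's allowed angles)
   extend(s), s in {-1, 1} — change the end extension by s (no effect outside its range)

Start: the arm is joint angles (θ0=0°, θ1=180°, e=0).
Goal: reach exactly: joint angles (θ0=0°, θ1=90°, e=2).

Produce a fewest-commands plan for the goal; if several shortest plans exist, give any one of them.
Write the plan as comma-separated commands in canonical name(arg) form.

extend(1), extend(1), rotate(1, -90)

t0: joint angles (θ0=0°, θ1=180°, e=0)
[1] after extend(1): joint angles (θ0=0°, θ1=180°, e=1)
[2] after extend(1): joint angles (θ0=0°, θ1=180°, e=2)
[3] after rotate(1, -90): joint angles (θ0=0°, θ1=90°, e=2)
minimal: 3 command(s), checked below 3.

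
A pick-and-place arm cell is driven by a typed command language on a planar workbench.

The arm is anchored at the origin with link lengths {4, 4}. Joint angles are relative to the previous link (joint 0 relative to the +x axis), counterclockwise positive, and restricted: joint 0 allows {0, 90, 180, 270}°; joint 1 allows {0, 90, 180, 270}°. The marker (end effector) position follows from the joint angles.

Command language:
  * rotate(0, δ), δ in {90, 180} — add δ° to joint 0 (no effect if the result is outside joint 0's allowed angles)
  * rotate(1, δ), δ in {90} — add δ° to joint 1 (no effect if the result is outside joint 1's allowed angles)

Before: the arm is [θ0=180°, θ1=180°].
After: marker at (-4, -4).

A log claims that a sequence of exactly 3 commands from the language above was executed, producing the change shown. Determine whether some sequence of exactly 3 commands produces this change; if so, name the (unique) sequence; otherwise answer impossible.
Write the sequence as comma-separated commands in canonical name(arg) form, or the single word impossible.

rotate(1, 90), rotate(1, 90), rotate(1, 90)

begin: [θ0=180°, θ1=180°]
t=1 rotate(1, 90) ⇒ [θ0=180°, θ1=270°]
t=2 rotate(1, 90) ⇒ [θ0=180°, θ1=0°]
t=3 rotate(1, 90) ⇒ [θ0=180°, θ1=90°]
uniquely the one of 27 3-step routes that fits.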